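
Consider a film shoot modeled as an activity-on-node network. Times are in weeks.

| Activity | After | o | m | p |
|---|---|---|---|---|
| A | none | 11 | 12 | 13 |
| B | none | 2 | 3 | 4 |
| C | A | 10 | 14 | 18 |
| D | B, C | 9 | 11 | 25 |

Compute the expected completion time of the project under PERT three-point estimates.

39 weeks

te_A = (11 + 4·12 + 13)/6 = 72/6 = 12
te_B = (2 + 4·3 + 4)/6 = 18/6 = 3
te_C = (10 + 4·14 + 18)/6 = 84/6 = 14
te_D = (9 + 4·11 + 25)/6 = 78/6 = 13

Forward pass:
ES_A = 0; EF_A = 12
ES_B = 0; EF_B = 3
ES_C = 12; EF_C = 12+14 = 26
ES_D = max(EF_B=3, EF_C=26) = 26; EF_D = 26+13 = 39
Expected project duration μ = 39 weeks. Critical path: A → C → D.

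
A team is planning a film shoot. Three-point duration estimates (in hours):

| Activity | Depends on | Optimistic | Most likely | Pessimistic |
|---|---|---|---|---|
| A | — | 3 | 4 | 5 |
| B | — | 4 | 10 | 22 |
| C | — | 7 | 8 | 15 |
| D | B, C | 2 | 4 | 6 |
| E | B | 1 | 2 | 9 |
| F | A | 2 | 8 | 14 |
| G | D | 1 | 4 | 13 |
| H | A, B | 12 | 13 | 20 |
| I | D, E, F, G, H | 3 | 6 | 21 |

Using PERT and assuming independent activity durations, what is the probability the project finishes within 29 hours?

te_A = (3 + 4·4 + 5)/6 = 24/6 = 4; σ²_A = ((5−3)/6)² = 0.111
te_B = (4 + 4·10 + 22)/6 = 66/6 = 11; σ²_B = ((22−4)/6)² = 9.000
te_C = (7 + 4·8 + 15)/6 = 54/6 = 9; σ²_C = ((15−7)/6)² = 1.778
te_D = (2 + 4·4 + 6)/6 = 24/6 = 4; σ²_D = ((6−2)/6)² = 0.444
te_E = (1 + 4·2 + 9)/6 = 18/6 = 3; σ²_E = ((9−1)/6)² = 1.778
te_F = (2 + 4·8 + 14)/6 = 48/6 = 8; σ²_F = ((14−2)/6)² = 4.000
te_G = (1 + 4·4 + 13)/6 = 30/6 = 5; σ²_G = ((13−1)/6)² = 4.000
te_H = (12 + 4·13 + 20)/6 = 84/6 = 14; σ²_H = ((20−12)/6)² = 1.778
te_I = (3 + 4·6 + 21)/6 = 48/6 = 8; σ²_I = ((21−3)/6)² = 9.000

Forward pass:
ES_A = 0; EF_A = 4
ES_B = 0; EF_B = 11
ES_C = 0; EF_C = 9
ES_D = max(EF_B=11, EF_C=9) = 11; EF_D = 11+4 = 15
ES_E = 11; EF_E = 11+3 = 14
ES_F = 4; EF_F = 4+8 = 12
ES_G = 15; EF_G = 15+5 = 20
ES_H = max(EF_A=4, EF_B=11) = 11; EF_H = 11+14 = 25
ES_I = max(EF_D=15, EF_E=14, EF_F=12, EF_G=20, EF_H=25) = 25; EF_I = 25+8 = 33
Expected project duration μ = 33 hours. Critical path: B → H → I.

Variance along critical path = 9.000 + 1.778 + 9.000 = 19.778; σ = √19.778 = 4.447 hours.
Z = (29 − 33) / 4.447 = -0.899
P(T ≤ 29) = Φ(-0.899) ≈ 0.184

0.184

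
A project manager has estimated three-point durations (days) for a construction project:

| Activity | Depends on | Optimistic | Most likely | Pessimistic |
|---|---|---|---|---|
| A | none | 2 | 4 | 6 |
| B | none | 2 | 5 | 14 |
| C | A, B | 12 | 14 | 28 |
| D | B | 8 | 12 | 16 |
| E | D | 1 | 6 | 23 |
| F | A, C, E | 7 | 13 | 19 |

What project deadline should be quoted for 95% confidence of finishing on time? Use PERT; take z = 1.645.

te_A = (2 + 4·4 + 6)/6 = 24/6 = 4; σ²_A = ((6−2)/6)² = 0.444
te_B = (2 + 4·5 + 14)/6 = 36/6 = 6; σ²_B = ((14−2)/6)² = 4.000
te_C = (12 + 4·14 + 28)/6 = 96/6 = 16; σ²_C = ((28−12)/6)² = 7.111
te_D = (8 + 4·12 + 16)/6 = 72/6 = 12; σ²_D = ((16−8)/6)² = 1.778
te_E = (1 + 4·6 + 23)/6 = 48/6 = 8; σ²_E = ((23−1)/6)² = 13.444
te_F = (7 + 4·13 + 19)/6 = 78/6 = 13; σ²_F = ((19−7)/6)² = 4.000

Forward pass:
ES_A = 0; EF_A = 4
ES_B = 0; EF_B = 6
ES_C = max(EF_A=4, EF_B=6) = 6; EF_C = 6+16 = 22
ES_D = 6; EF_D = 6+12 = 18
ES_E = 18; EF_E = 18+8 = 26
ES_F = max(EF_A=4, EF_C=22, EF_E=26) = 26; EF_F = 26+13 = 39
Expected project duration μ = 39 days. Critical path: B → D → E → F.

Variance along critical path = 4.000 + 1.778 + 13.444 + 4.000 = 23.222; σ = 4.819 days.
D = μ + z·σ = 39 + 1.645·4.819 = 46.9 days

46.9 days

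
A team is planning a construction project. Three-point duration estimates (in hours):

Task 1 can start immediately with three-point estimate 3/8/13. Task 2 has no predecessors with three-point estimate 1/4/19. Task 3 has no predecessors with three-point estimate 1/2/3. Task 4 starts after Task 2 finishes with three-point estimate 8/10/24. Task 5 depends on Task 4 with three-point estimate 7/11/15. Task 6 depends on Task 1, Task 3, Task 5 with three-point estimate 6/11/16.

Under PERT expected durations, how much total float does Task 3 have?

27 hours

te_Task 1 = (3 + 4·8 + 13)/6 = 48/6 = 8
te_Task 2 = (1 + 4·4 + 19)/6 = 36/6 = 6
te_Task 3 = (1 + 4·2 + 3)/6 = 12/6 = 2
te_Task 4 = (8 + 4·10 + 24)/6 = 72/6 = 12
te_Task 5 = (7 + 4·11 + 15)/6 = 66/6 = 11
te_Task 6 = (6 + 4·11 + 16)/6 = 66/6 = 11

Forward pass:
ES_Task 1 = 0; EF_Task 1 = 8
ES_Task 2 = 0; EF_Task 2 = 6
ES_Task 3 = 0; EF_Task 3 = 2
ES_Task 4 = 6; EF_Task 4 = 6+12 = 18
ES_Task 5 = 18; EF_Task 5 = 18+11 = 29
ES_Task 6 = max(EF_Task 1=8, EF_Task 3=2, EF_Task 5=29) = 29; EF_Task 6 = 29+11 = 40
Expected project duration μ = 40 hours. Critical path: Task 2 → Task 4 → Task 5 → Task 6.

Backward pass:
LF_Task 6 = 40; LS_Task 6 = 40−11 = 29
LF_Task 5 = LS_Task 6 = 29; LS_Task 5 = 29−11 = 18
LF_Task 4 = LS_Task 5 = 18; LS_Task 4 = 18−12 = 6
LF_Task 3 = LS_Task 6 = 29; LS_Task 3 = 29−2 = 27
LF_Task 2 = LS_Task 4 = 6; LS_Task 2 = 6−6 = 0
LF_Task 1 = LS_Task 6 = 29; LS_Task 1 = 29−8 = 21
Slack_Task 3 = LS_Task 3 − ES_Task 3 = 27 − 0 = 27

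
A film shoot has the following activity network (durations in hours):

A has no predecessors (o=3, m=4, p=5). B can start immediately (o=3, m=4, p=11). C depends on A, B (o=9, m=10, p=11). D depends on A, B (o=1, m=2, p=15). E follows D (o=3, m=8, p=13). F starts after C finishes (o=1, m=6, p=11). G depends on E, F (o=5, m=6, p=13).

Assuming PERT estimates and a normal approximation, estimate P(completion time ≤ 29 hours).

te_A = (3 + 4·4 + 5)/6 = 24/6 = 4; σ²_A = ((5−3)/6)² = 0.111
te_B = (3 + 4·4 + 11)/6 = 30/6 = 5; σ²_B = ((11−3)/6)² = 1.778
te_C = (9 + 4·10 + 11)/6 = 60/6 = 10; σ²_C = ((11−9)/6)² = 0.111
te_D = (1 + 4·2 + 15)/6 = 24/6 = 4; σ²_D = ((15−1)/6)² = 5.444
te_E = (3 + 4·8 + 13)/6 = 48/6 = 8; σ²_E = ((13−3)/6)² = 2.778
te_F = (1 + 4·6 + 11)/6 = 36/6 = 6; σ²_F = ((11−1)/6)² = 2.778
te_G = (5 + 4·6 + 13)/6 = 42/6 = 7; σ²_G = ((13−5)/6)² = 1.778

Forward pass:
ES_A = 0; EF_A = 4
ES_B = 0; EF_B = 5
ES_C = max(EF_A=4, EF_B=5) = 5; EF_C = 5+10 = 15
ES_D = max(EF_A=4, EF_B=5) = 5; EF_D = 5+4 = 9
ES_E = 9; EF_E = 9+8 = 17
ES_F = 15; EF_F = 15+6 = 21
ES_G = max(EF_E=17, EF_F=21) = 21; EF_G = 21+7 = 28
Expected project duration μ = 28 hours. Critical path: B → C → F → G.

Variance along critical path = 1.778 + 0.111 + 2.778 + 1.778 = 6.444; σ = √6.444 = 2.539 hours.
Z = (29 − 28) / 2.539 = 0.394
P(T ≤ 29) = Φ(0.394) ≈ 0.653

0.653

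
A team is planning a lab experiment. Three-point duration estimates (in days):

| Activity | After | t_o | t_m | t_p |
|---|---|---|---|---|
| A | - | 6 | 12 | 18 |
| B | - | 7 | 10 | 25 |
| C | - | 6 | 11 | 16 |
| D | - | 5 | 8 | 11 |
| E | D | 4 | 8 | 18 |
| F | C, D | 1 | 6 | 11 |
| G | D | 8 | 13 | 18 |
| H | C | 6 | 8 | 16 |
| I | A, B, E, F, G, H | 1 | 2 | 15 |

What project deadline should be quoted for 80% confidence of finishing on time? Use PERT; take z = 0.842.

te_A = (6 + 4·12 + 18)/6 = 72/6 = 12; σ²_A = ((18−6)/6)² = 4.000
te_B = (7 + 4·10 + 25)/6 = 72/6 = 12; σ²_B = ((25−7)/6)² = 9.000
te_C = (6 + 4·11 + 16)/6 = 66/6 = 11; σ²_C = ((16−6)/6)² = 2.778
te_D = (5 + 4·8 + 11)/6 = 48/6 = 8; σ²_D = ((11−5)/6)² = 1.000
te_E = (4 + 4·8 + 18)/6 = 54/6 = 9; σ²_E = ((18−4)/6)² = 5.444
te_F = (1 + 4·6 + 11)/6 = 36/6 = 6; σ²_F = ((11−1)/6)² = 2.778
te_G = (8 + 4·13 + 18)/6 = 78/6 = 13; σ²_G = ((18−8)/6)² = 2.778
te_H = (6 + 4·8 + 16)/6 = 54/6 = 9; σ²_H = ((16−6)/6)² = 2.778
te_I = (1 + 4·2 + 15)/6 = 24/6 = 4; σ²_I = ((15−1)/6)² = 5.444

Forward pass:
ES_A = 0; EF_A = 12
ES_B = 0; EF_B = 12
ES_C = 0; EF_C = 11
ES_D = 0; EF_D = 8
ES_E = 8; EF_E = 8+9 = 17
ES_F = max(EF_C=11, EF_D=8) = 11; EF_F = 11+6 = 17
ES_G = 8; EF_G = 8+13 = 21
ES_H = 11; EF_H = 11+9 = 20
ES_I = max(EF_A=12, EF_B=12, EF_E=17, EF_F=17, EF_G=21, EF_H=20) = 21; EF_I = 21+4 = 25
Expected project duration μ = 25 days. Critical path: D → G → I.

Variance along critical path = 1.000 + 2.778 + 5.444 = 9.222; σ = 3.037 days.
D = μ + z·σ = 25 + 0.842·3.037 = 27.6 days

27.6 days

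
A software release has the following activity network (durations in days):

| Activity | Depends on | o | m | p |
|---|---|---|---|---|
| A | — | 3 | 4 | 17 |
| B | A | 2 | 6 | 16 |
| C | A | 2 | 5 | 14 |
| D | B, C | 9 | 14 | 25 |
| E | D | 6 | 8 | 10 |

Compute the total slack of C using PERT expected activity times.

te_A = (3 + 4·4 + 17)/6 = 36/6 = 6
te_B = (2 + 4·6 + 16)/6 = 42/6 = 7
te_C = (2 + 4·5 + 14)/6 = 36/6 = 6
te_D = (9 + 4·14 + 25)/6 = 90/6 = 15
te_E = (6 + 4·8 + 10)/6 = 48/6 = 8

Forward pass:
ES_A = 0; EF_A = 6
ES_B = 6; EF_B = 6+7 = 13
ES_C = 6; EF_C = 6+6 = 12
ES_D = max(EF_B=13, EF_C=12) = 13; EF_D = 13+15 = 28
ES_E = 28; EF_E = 28+8 = 36
Expected project duration μ = 36 days. Critical path: A → B → D → E.

Backward pass:
LF_E = 36; LS_E = 36−8 = 28
LF_D = LS_E = 28; LS_D = 28−15 = 13
LF_C = LS_D = 13; LS_C = 13−6 = 7
LF_B = LS_D = 13; LS_B = 13−7 = 6
LF_A = min(LS_B=6, LS_C=7) = 6; LS_A = 6−6 = 0
Slack_C = LS_C − ES_C = 7 − 6 = 1

1 days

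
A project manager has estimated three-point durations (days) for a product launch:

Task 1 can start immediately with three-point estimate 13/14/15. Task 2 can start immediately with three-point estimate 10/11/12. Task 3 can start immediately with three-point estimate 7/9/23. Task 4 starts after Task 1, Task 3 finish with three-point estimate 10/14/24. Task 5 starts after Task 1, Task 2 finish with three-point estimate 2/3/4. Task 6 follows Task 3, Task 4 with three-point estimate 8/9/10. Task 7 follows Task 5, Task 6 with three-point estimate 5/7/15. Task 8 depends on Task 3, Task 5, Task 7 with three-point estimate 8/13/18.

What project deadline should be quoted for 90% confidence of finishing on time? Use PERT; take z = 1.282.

63.3 days

te_Task 1 = (13 + 4·14 + 15)/6 = 84/6 = 14; σ²_Task 1 = ((15−13)/6)² = 0.111
te_Task 2 = (10 + 4·11 + 12)/6 = 66/6 = 11; σ²_Task 2 = ((12−10)/6)² = 0.111
te_Task 3 = (7 + 4·9 + 23)/6 = 66/6 = 11; σ²_Task 3 = ((23−7)/6)² = 7.111
te_Task 4 = (10 + 4·14 + 24)/6 = 90/6 = 15; σ²_Task 4 = ((24−10)/6)² = 5.444
te_Task 5 = (2 + 4·3 + 4)/6 = 18/6 = 3; σ²_Task 5 = ((4−2)/6)² = 0.111
te_Task 6 = (8 + 4·9 + 10)/6 = 54/6 = 9; σ²_Task 6 = ((10−8)/6)² = 0.111
te_Task 7 = (5 + 4·7 + 15)/6 = 48/6 = 8; σ²_Task 7 = ((15−5)/6)² = 2.778
te_Task 8 = (8 + 4·13 + 18)/6 = 78/6 = 13; σ²_Task 8 = ((18−8)/6)² = 2.778

Forward pass:
ES_Task 1 = 0; EF_Task 1 = 14
ES_Task 2 = 0; EF_Task 2 = 11
ES_Task 3 = 0; EF_Task 3 = 11
ES_Task 4 = max(EF_Task 1=14, EF_Task 3=11) = 14; EF_Task 4 = 14+15 = 29
ES_Task 5 = max(EF_Task 1=14, EF_Task 2=11) = 14; EF_Task 5 = 14+3 = 17
ES_Task 6 = max(EF_Task 3=11, EF_Task 4=29) = 29; EF_Task 6 = 29+9 = 38
ES_Task 7 = max(EF_Task 5=17, EF_Task 6=38) = 38; EF_Task 7 = 38+8 = 46
ES_Task 8 = max(EF_Task 3=11, EF_Task 5=17, EF_Task 7=46) = 46; EF_Task 8 = 46+13 = 59
Expected project duration μ = 59 days. Critical path: Task 1 → Task 4 → Task 6 → Task 7 → Task 8.

Variance along critical path = 0.111 + 5.444 + 0.111 + 2.778 + 2.778 = 11.222; σ = 3.350 days.
D = μ + z·σ = 59 + 1.282·3.350 = 63.3 days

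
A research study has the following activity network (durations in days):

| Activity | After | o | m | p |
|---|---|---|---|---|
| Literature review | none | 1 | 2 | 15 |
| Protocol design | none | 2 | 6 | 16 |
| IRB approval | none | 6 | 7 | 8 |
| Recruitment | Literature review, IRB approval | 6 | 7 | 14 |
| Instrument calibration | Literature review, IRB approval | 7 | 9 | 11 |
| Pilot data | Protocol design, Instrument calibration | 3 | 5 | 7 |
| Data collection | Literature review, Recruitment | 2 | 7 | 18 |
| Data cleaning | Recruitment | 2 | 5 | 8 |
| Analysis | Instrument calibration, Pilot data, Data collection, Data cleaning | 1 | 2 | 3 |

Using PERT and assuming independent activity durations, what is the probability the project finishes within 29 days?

te_Literature review = (1 + 4·2 + 15)/6 = 24/6 = 4; σ²_Literature review = ((15−1)/6)² = 5.444
te_Protocol design = (2 + 4·6 + 16)/6 = 42/6 = 7; σ²_Protocol design = ((16−2)/6)² = 5.444
te_IRB approval = (6 + 4·7 + 8)/6 = 42/6 = 7; σ²_IRB approval = ((8−6)/6)² = 0.111
te_Recruitment = (6 + 4·7 + 14)/6 = 48/6 = 8; σ²_Recruitment = ((14−6)/6)² = 1.778
te_Instrument calibration = (7 + 4·9 + 11)/6 = 54/6 = 9; σ²_Instrument calibration = ((11−7)/6)² = 0.444
te_Pilot data = (3 + 4·5 + 7)/6 = 30/6 = 5; σ²_Pilot data = ((7−3)/6)² = 0.444
te_Data collection = (2 + 4·7 + 18)/6 = 48/6 = 8; σ²_Data collection = ((18−2)/6)² = 7.111
te_Data cleaning = (2 + 4·5 + 8)/6 = 30/6 = 5; σ²_Data cleaning = ((8−2)/6)² = 1.000
te_Analysis = (1 + 4·2 + 3)/6 = 12/6 = 2; σ²_Analysis = ((3−1)/6)² = 0.111

Forward pass:
ES_Literature review = 0; EF_Literature review = 4
ES_Protocol design = 0; EF_Protocol design = 7
ES_IRB approval = 0; EF_IRB approval = 7
ES_Recruitment = max(EF_Literature review=4, EF_IRB approval=7) = 7; EF_Recruitment = 7+8 = 15
ES_Instrument calibration = max(EF_Literature review=4, EF_IRB approval=7) = 7; EF_Instrument calibration = 7+9 = 16
ES_Pilot data = max(EF_Protocol design=7, EF_Instrument calibration=16) = 16; EF_Pilot data = 16+5 = 21
ES_Data collection = max(EF_Literature review=4, EF_Recruitment=15) = 15; EF_Data collection = 15+8 = 23
ES_Data cleaning = 15; EF_Data cleaning = 15+5 = 20
ES_Analysis = max(EF_Instrument calibration=16, EF_Pilot data=21, EF_Data collection=23, EF_Data cleaning=20) = 23; EF_Analysis = 23+2 = 25
Expected project duration μ = 25 days. Critical path: IRB approval → Recruitment → Data collection → Analysis.

Variance along critical path = 0.111 + 1.778 + 7.111 + 0.111 = 9.111; σ = √9.111 = 3.018 days.
Z = (29 − 25) / 3.018 = 1.325
P(T ≤ 29) = Φ(1.325) ≈ 0.907

0.907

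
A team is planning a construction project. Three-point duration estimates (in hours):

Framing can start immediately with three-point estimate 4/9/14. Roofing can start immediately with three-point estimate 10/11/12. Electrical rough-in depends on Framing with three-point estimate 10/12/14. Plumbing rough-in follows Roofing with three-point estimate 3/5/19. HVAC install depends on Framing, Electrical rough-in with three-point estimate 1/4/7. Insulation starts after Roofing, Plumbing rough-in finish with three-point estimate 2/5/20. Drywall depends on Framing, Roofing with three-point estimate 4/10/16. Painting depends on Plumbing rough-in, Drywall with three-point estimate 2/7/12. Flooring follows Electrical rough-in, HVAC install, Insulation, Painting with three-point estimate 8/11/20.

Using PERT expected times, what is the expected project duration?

te_Framing = (4 + 4·9 + 14)/6 = 54/6 = 9
te_Roofing = (10 + 4·11 + 12)/6 = 66/6 = 11
te_Electrical rough-in = (10 + 4·12 + 14)/6 = 72/6 = 12
te_Plumbing rough-in = (3 + 4·5 + 19)/6 = 42/6 = 7
te_HVAC install = (1 + 4·4 + 7)/6 = 24/6 = 4
te_Insulation = (2 + 4·5 + 20)/6 = 42/6 = 7
te_Drywall = (4 + 4·10 + 16)/6 = 60/6 = 10
te_Painting = (2 + 4·7 + 12)/6 = 42/6 = 7
te_Flooring = (8 + 4·11 + 20)/6 = 72/6 = 12

Forward pass:
ES_Framing = 0; EF_Framing = 9
ES_Roofing = 0; EF_Roofing = 11
ES_Electrical rough-in = 9; EF_Electrical rough-in = 9+12 = 21
ES_Plumbing rough-in = 11; EF_Plumbing rough-in = 11+7 = 18
ES_HVAC install = max(EF_Framing=9, EF_Electrical rough-in=21) = 21; EF_HVAC install = 21+4 = 25
ES_Insulation = max(EF_Roofing=11, EF_Plumbing rough-in=18) = 18; EF_Insulation = 18+7 = 25
ES_Drywall = max(EF_Framing=9, EF_Roofing=11) = 11; EF_Drywall = 11+10 = 21
ES_Painting = max(EF_Plumbing rough-in=18, EF_Drywall=21) = 21; EF_Painting = 21+7 = 28
ES_Flooring = max(EF_Electrical rough-in=21, EF_HVAC install=25, EF_Insulation=25, EF_Painting=28) = 28; EF_Flooring = 28+12 = 40
Expected project duration μ = 40 hours. Critical path: Roofing → Drywall → Painting → Flooring.

40 hours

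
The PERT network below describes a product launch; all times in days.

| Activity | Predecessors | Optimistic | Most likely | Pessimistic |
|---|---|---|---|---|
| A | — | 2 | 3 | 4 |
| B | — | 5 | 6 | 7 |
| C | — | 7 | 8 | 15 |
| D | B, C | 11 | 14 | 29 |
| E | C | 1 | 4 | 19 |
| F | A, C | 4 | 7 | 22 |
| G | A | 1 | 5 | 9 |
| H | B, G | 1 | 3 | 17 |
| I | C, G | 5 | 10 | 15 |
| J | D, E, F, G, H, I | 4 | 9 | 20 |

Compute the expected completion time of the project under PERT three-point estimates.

te_A = (2 + 4·3 + 4)/6 = 18/6 = 3
te_B = (5 + 4·6 + 7)/6 = 36/6 = 6
te_C = (7 + 4·8 + 15)/6 = 54/6 = 9
te_D = (11 + 4·14 + 29)/6 = 96/6 = 16
te_E = (1 + 4·4 + 19)/6 = 36/6 = 6
te_F = (4 + 4·7 + 22)/6 = 54/6 = 9
te_G = (1 + 4·5 + 9)/6 = 30/6 = 5
te_H = (1 + 4·3 + 17)/6 = 30/6 = 5
te_I = (5 + 4·10 + 15)/6 = 60/6 = 10
te_J = (4 + 4·9 + 20)/6 = 60/6 = 10

Forward pass:
ES_A = 0; EF_A = 3
ES_B = 0; EF_B = 6
ES_C = 0; EF_C = 9
ES_D = max(EF_B=6, EF_C=9) = 9; EF_D = 9+16 = 25
ES_E = 9; EF_E = 9+6 = 15
ES_F = max(EF_A=3, EF_C=9) = 9; EF_F = 9+9 = 18
ES_G = 3; EF_G = 3+5 = 8
ES_H = max(EF_B=6, EF_G=8) = 8; EF_H = 8+5 = 13
ES_I = max(EF_C=9, EF_G=8) = 9; EF_I = 9+10 = 19
ES_J = max(EF_D=25, EF_E=15, EF_F=18, EF_G=8, EF_H=13, EF_I=19) = 25; EF_J = 25+10 = 35
Expected project duration μ = 35 days. Critical path: C → D → J.

35 days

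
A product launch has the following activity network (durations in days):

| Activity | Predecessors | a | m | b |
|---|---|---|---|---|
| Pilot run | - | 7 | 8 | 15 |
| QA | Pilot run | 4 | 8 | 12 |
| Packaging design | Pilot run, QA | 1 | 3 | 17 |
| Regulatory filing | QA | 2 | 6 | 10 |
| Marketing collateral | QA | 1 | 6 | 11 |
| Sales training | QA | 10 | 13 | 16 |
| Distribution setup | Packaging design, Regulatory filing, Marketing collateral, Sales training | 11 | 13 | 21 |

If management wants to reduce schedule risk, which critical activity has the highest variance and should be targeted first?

Distribution setup

te_Pilot run = (7 + 4·8 + 15)/6 = 54/6 = 9; σ²_Pilot run = ((15−7)/6)² = 1.778
te_QA = (4 + 4·8 + 12)/6 = 48/6 = 8; σ²_QA = ((12−4)/6)² = 1.778
te_Packaging design = (1 + 4·3 + 17)/6 = 30/6 = 5; σ²_Packaging design = ((17−1)/6)² = 7.111
te_Regulatory filing = (2 + 4·6 + 10)/6 = 36/6 = 6; σ²_Regulatory filing = ((10−2)/6)² = 1.778
te_Marketing collateral = (1 + 4·6 + 11)/6 = 36/6 = 6; σ²_Marketing collateral = ((11−1)/6)² = 2.778
te_Sales training = (10 + 4·13 + 16)/6 = 78/6 = 13; σ²_Sales training = ((16−10)/6)² = 1.000
te_Distribution setup = (11 + 4·13 + 21)/6 = 84/6 = 14; σ²_Distribution setup = ((21−11)/6)² = 2.778

Forward pass:
ES_Pilot run = 0; EF_Pilot run = 9
ES_QA = 9; EF_QA = 9+8 = 17
ES_Packaging design = max(EF_Pilot run=9, EF_QA=17) = 17; EF_Packaging design = 17+5 = 22
ES_Regulatory filing = 17; EF_Regulatory filing = 17+6 = 23
ES_Marketing collateral = 17; EF_Marketing collateral = 17+6 = 23
ES_Sales training = 17; EF_Sales training = 17+13 = 30
ES_Distribution setup = max(EF_Packaging design=22, EF_Regulatory filing=23, EF_Marketing collateral=23, EF_Sales training=30) = 30; EF_Distribution setup = 30+14 = 44
Expected project duration μ = 44 days. Critical path: Pilot run → QA → Sales training → Distribution setup.

Variances on critical path: σ²_Pilot run=1.778, σ²_QA=1.778, σ²_Sales training=1.000, σ²_Distribution setup=2.778.
Largest is σ²_Distribution setup = 2.778.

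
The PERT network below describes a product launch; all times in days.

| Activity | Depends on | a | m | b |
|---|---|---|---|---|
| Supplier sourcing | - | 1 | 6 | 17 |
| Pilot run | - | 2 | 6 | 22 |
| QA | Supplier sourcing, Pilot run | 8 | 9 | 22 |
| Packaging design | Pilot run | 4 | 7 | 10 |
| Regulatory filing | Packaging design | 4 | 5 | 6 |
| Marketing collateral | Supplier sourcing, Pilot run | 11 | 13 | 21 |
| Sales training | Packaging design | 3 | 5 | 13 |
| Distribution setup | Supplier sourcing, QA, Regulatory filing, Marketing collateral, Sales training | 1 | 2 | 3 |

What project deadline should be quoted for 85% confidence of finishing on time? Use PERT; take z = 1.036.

te_Supplier sourcing = (1 + 4·6 + 17)/6 = 42/6 = 7; σ²_Supplier sourcing = ((17−1)/6)² = 7.111
te_Pilot run = (2 + 4·6 + 22)/6 = 48/6 = 8; σ²_Pilot run = ((22−2)/6)² = 11.111
te_QA = (8 + 4·9 + 22)/6 = 66/6 = 11; σ²_QA = ((22−8)/6)² = 5.444
te_Packaging design = (4 + 4·7 + 10)/6 = 42/6 = 7; σ²_Packaging design = ((10−4)/6)² = 1.000
te_Regulatory filing = (4 + 4·5 + 6)/6 = 30/6 = 5; σ²_Regulatory filing = ((6−4)/6)² = 0.111
te_Marketing collateral = (11 + 4·13 + 21)/6 = 84/6 = 14; σ²_Marketing collateral = ((21−11)/6)² = 2.778
te_Sales training = (3 + 4·5 + 13)/6 = 36/6 = 6; σ²_Sales training = ((13−3)/6)² = 2.778
te_Distribution setup = (1 + 4·2 + 3)/6 = 12/6 = 2; σ²_Distribution setup = ((3−1)/6)² = 0.111

Forward pass:
ES_Supplier sourcing = 0; EF_Supplier sourcing = 7
ES_Pilot run = 0; EF_Pilot run = 8
ES_QA = max(EF_Supplier sourcing=7, EF_Pilot run=8) = 8; EF_QA = 8+11 = 19
ES_Packaging design = 8; EF_Packaging design = 8+7 = 15
ES_Regulatory filing = 15; EF_Regulatory filing = 15+5 = 20
ES_Marketing collateral = max(EF_Supplier sourcing=7, EF_Pilot run=8) = 8; EF_Marketing collateral = 8+14 = 22
ES_Sales training = 15; EF_Sales training = 15+6 = 21
ES_Distribution setup = max(EF_Supplier sourcing=7, EF_QA=19, EF_Regulatory filing=20, EF_Marketing collateral=22, EF_Sales training=21) = 22; EF_Distribution setup = 22+2 = 24
Expected project duration μ = 24 days. Critical path: Pilot run → Marketing collateral → Distribution setup.

Variance along critical path = 11.111 + 2.778 + 0.111 = 14.000; σ = 3.742 days.
D = μ + z·σ = 24 + 1.036·3.742 = 27.9 days

27.9 days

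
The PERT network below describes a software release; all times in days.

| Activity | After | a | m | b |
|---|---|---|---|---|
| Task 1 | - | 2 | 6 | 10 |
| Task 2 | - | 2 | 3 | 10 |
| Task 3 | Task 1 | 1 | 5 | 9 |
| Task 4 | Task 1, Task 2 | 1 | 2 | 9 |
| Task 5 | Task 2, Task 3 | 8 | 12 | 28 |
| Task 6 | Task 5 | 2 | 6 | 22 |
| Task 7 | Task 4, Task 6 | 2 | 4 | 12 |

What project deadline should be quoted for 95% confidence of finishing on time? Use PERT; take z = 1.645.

46.8 days

te_Task 1 = (2 + 4·6 + 10)/6 = 36/6 = 6; σ²_Task 1 = ((10−2)/6)² = 1.778
te_Task 2 = (2 + 4·3 + 10)/6 = 24/6 = 4; σ²_Task 2 = ((10−2)/6)² = 1.778
te_Task 3 = (1 + 4·5 + 9)/6 = 30/6 = 5; σ²_Task 3 = ((9−1)/6)² = 1.778
te_Task 4 = (1 + 4·2 + 9)/6 = 18/6 = 3; σ²_Task 4 = ((9−1)/6)² = 1.778
te_Task 5 = (8 + 4·12 + 28)/6 = 84/6 = 14; σ²_Task 5 = ((28−8)/6)² = 11.111
te_Task 6 = (2 + 4·6 + 22)/6 = 48/6 = 8; σ²_Task 6 = ((22−2)/6)² = 11.111
te_Task 7 = (2 + 4·4 + 12)/6 = 30/6 = 5; σ²_Task 7 = ((12−2)/6)² = 2.778

Forward pass:
ES_Task 1 = 0; EF_Task 1 = 6
ES_Task 2 = 0; EF_Task 2 = 4
ES_Task 3 = 6; EF_Task 3 = 6+5 = 11
ES_Task 4 = max(EF_Task 1=6, EF_Task 2=4) = 6; EF_Task 4 = 6+3 = 9
ES_Task 5 = max(EF_Task 2=4, EF_Task 3=11) = 11; EF_Task 5 = 11+14 = 25
ES_Task 6 = 25; EF_Task 6 = 25+8 = 33
ES_Task 7 = max(EF_Task 4=9, EF_Task 6=33) = 33; EF_Task 7 = 33+5 = 38
Expected project duration μ = 38 days. Critical path: Task 1 → Task 3 → Task 5 → Task 6 → Task 7.

Variance along critical path = 1.778 + 1.778 + 11.111 + 11.111 + 2.778 = 28.556; σ = 5.344 days.
D = μ + z·σ = 38 + 1.645·5.344 = 46.8 days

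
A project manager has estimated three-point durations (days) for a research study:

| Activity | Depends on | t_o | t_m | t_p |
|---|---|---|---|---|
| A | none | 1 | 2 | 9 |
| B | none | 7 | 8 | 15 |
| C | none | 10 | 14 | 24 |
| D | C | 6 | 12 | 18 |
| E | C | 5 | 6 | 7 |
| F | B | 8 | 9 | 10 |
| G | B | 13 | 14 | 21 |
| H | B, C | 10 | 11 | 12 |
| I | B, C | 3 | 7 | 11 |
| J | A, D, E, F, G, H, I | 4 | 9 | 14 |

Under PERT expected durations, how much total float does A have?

24 days

te_A = (1 + 4·2 + 9)/6 = 18/6 = 3
te_B = (7 + 4·8 + 15)/6 = 54/6 = 9
te_C = (10 + 4·14 + 24)/6 = 90/6 = 15
te_D = (6 + 4·12 + 18)/6 = 72/6 = 12
te_E = (5 + 4·6 + 7)/6 = 36/6 = 6
te_F = (8 + 4·9 + 10)/6 = 54/6 = 9
te_G = (13 + 4·14 + 21)/6 = 90/6 = 15
te_H = (10 + 4·11 + 12)/6 = 66/6 = 11
te_I = (3 + 4·7 + 11)/6 = 42/6 = 7
te_J = (4 + 4·9 + 14)/6 = 54/6 = 9

Forward pass:
ES_A = 0; EF_A = 3
ES_B = 0; EF_B = 9
ES_C = 0; EF_C = 15
ES_D = 15; EF_D = 15+12 = 27
ES_E = 15; EF_E = 15+6 = 21
ES_F = 9; EF_F = 9+9 = 18
ES_G = 9; EF_G = 9+15 = 24
ES_H = max(EF_B=9, EF_C=15) = 15; EF_H = 15+11 = 26
ES_I = max(EF_B=9, EF_C=15) = 15; EF_I = 15+7 = 22
ES_J = max(EF_A=3, EF_D=27, EF_E=21, EF_F=18, EF_G=24, EF_H=26, EF_I=22) = 27; EF_J = 27+9 = 36
Expected project duration μ = 36 days. Critical path: C → D → J.

Backward pass:
LF_J = 36; LS_J = 36−9 = 27
LF_I = LS_J = 27; LS_I = 27−7 = 20
LF_H = LS_J = 27; LS_H = 27−11 = 16
LF_G = LS_J = 27; LS_G = 27−15 = 12
LF_F = LS_J = 27; LS_F = 27−9 = 18
LF_E = LS_J = 27; LS_E = 27−6 = 21
LF_D = LS_J = 27; LS_D = 27−12 = 15
LF_C = min(LS_D=15, LS_E=21, LS_H=16, LS_I=20) = 15; LS_C = 15−15 = 0
LF_B = min(LS_F=18, LS_G=12, LS_H=16, LS_I=20) = 12; LS_B = 12−9 = 3
LF_A = LS_J = 27; LS_A = 27−3 = 24
Slack_A = LS_A − ES_A = 24 − 0 = 24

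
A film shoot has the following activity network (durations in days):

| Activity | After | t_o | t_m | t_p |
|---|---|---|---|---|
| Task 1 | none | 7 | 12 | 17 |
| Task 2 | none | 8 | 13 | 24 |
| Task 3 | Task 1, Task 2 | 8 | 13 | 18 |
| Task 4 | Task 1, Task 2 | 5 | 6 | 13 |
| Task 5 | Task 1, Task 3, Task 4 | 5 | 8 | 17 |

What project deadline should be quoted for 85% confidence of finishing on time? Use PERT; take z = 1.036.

te_Task 1 = (7 + 4·12 + 17)/6 = 72/6 = 12; σ²_Task 1 = ((17−7)/6)² = 2.778
te_Task 2 = (8 + 4·13 + 24)/6 = 84/6 = 14; σ²_Task 2 = ((24−8)/6)² = 7.111
te_Task 3 = (8 + 4·13 + 18)/6 = 78/6 = 13; σ²_Task 3 = ((18−8)/6)² = 2.778
te_Task 4 = (5 + 4·6 + 13)/6 = 42/6 = 7; σ²_Task 4 = ((13−5)/6)² = 1.778
te_Task 5 = (5 + 4·8 + 17)/6 = 54/6 = 9; σ²_Task 5 = ((17−5)/6)² = 4.000

Forward pass:
ES_Task 1 = 0; EF_Task 1 = 12
ES_Task 2 = 0; EF_Task 2 = 14
ES_Task 3 = max(EF_Task 1=12, EF_Task 2=14) = 14; EF_Task 3 = 14+13 = 27
ES_Task 4 = max(EF_Task 1=12, EF_Task 2=14) = 14; EF_Task 4 = 14+7 = 21
ES_Task 5 = max(EF_Task 1=12, EF_Task 3=27, EF_Task 4=21) = 27; EF_Task 5 = 27+9 = 36
Expected project duration μ = 36 days. Critical path: Task 2 → Task 3 → Task 5.

Variance along critical path = 7.111 + 2.778 + 4.000 = 13.889; σ = 3.727 days.
D = μ + z·σ = 36 + 1.036·3.727 = 39.9 days

39.9 days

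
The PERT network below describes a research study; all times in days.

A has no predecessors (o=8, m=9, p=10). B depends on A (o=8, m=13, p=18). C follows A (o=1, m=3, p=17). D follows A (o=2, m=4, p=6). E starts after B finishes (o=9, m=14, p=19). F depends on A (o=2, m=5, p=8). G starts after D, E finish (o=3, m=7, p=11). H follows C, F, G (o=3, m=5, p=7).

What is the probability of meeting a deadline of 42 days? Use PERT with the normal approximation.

te_A = (8 + 4·9 + 10)/6 = 54/6 = 9; σ²_A = ((10−8)/6)² = 0.111
te_B = (8 + 4·13 + 18)/6 = 78/6 = 13; σ²_B = ((18−8)/6)² = 2.778
te_C = (1 + 4·3 + 17)/6 = 30/6 = 5; σ²_C = ((17−1)/6)² = 7.111
te_D = (2 + 4·4 + 6)/6 = 24/6 = 4; σ²_D = ((6−2)/6)² = 0.444
te_E = (9 + 4·14 + 19)/6 = 84/6 = 14; σ²_E = ((19−9)/6)² = 2.778
te_F = (2 + 4·5 + 8)/6 = 30/6 = 5; σ²_F = ((8−2)/6)² = 1.000
te_G = (3 + 4·7 + 11)/6 = 42/6 = 7; σ²_G = ((11−3)/6)² = 1.778
te_H = (3 + 4·5 + 7)/6 = 30/6 = 5; σ²_H = ((7−3)/6)² = 0.444

Forward pass:
ES_A = 0; EF_A = 9
ES_B = 9; EF_B = 9+13 = 22
ES_C = 9; EF_C = 9+5 = 14
ES_D = 9; EF_D = 9+4 = 13
ES_E = 22; EF_E = 22+14 = 36
ES_F = 9; EF_F = 9+5 = 14
ES_G = max(EF_D=13, EF_E=36) = 36; EF_G = 36+7 = 43
ES_H = max(EF_C=14, EF_F=14, EF_G=43) = 43; EF_H = 43+5 = 48
Expected project duration μ = 48 days. Critical path: A → B → E → G → H.

Variance along critical path = 0.111 + 2.778 + 2.778 + 1.778 + 0.444 = 7.889; σ = √7.889 = 2.809 days.
Z = (42 − 48) / 2.809 = -2.136
P(T ≤ 42) = Φ(-2.136) ≈ 0.016

0.016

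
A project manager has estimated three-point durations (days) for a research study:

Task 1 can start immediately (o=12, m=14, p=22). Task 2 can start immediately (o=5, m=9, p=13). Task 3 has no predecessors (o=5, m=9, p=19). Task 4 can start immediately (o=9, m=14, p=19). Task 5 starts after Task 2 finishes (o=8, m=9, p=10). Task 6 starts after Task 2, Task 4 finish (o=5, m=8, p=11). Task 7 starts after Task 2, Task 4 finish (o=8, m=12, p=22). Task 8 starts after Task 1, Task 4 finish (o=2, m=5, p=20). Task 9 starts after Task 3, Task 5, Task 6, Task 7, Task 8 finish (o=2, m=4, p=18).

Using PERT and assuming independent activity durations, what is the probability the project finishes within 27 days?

te_Task 1 = (12 + 4·14 + 22)/6 = 90/6 = 15; σ²_Task 1 = ((22−12)/6)² = 2.778
te_Task 2 = (5 + 4·9 + 13)/6 = 54/6 = 9; σ²_Task 2 = ((13−5)/6)² = 1.778
te_Task 3 = (5 + 4·9 + 19)/6 = 60/6 = 10; σ²_Task 3 = ((19−5)/6)² = 5.444
te_Task 4 = (9 + 4·14 + 19)/6 = 84/6 = 14; σ²_Task 4 = ((19−9)/6)² = 2.778
te_Task 5 = (8 + 4·9 + 10)/6 = 54/6 = 9; σ²_Task 5 = ((10−8)/6)² = 0.111
te_Task 6 = (5 + 4·8 + 11)/6 = 48/6 = 8; σ²_Task 6 = ((11−5)/6)² = 1.000
te_Task 7 = (8 + 4·12 + 22)/6 = 78/6 = 13; σ²_Task 7 = ((22−8)/6)² = 5.444
te_Task 8 = (2 + 4·5 + 20)/6 = 42/6 = 7; σ²_Task 8 = ((20−2)/6)² = 9.000
te_Task 9 = (2 + 4·4 + 18)/6 = 36/6 = 6; σ²_Task 9 = ((18−2)/6)² = 7.111

Forward pass:
ES_Task 1 = 0; EF_Task 1 = 15
ES_Task 2 = 0; EF_Task 2 = 9
ES_Task 3 = 0; EF_Task 3 = 10
ES_Task 4 = 0; EF_Task 4 = 14
ES_Task 5 = 9; EF_Task 5 = 9+9 = 18
ES_Task 6 = max(EF_Task 2=9, EF_Task 4=14) = 14; EF_Task 6 = 14+8 = 22
ES_Task 7 = max(EF_Task 2=9, EF_Task 4=14) = 14; EF_Task 7 = 14+13 = 27
ES_Task 8 = max(EF_Task 1=15, EF_Task 4=14) = 15; EF_Task 8 = 15+7 = 22
ES_Task 9 = max(EF_Task 3=10, EF_Task 5=18, EF_Task 6=22, EF_Task 7=27, EF_Task 8=22) = 27; EF_Task 9 = 27+6 = 33
Expected project duration μ = 33 days. Critical path: Task 4 → Task 7 → Task 9.

Variance along critical path = 2.778 + 5.444 + 7.111 = 15.333; σ = √15.333 = 3.916 days.
Z = (27 − 33) / 3.916 = -1.532
P(T ≤ 27) = Φ(-1.532) ≈ 0.063

0.063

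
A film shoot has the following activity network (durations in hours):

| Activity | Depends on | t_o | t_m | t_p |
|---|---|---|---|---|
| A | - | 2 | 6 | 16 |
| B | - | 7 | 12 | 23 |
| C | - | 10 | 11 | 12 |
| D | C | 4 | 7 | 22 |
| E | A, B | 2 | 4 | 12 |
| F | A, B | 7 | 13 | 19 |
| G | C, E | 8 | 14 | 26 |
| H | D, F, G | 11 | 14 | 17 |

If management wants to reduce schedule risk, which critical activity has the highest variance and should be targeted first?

te_A = (2 + 4·6 + 16)/6 = 42/6 = 7; σ²_A = ((16−2)/6)² = 5.444
te_B = (7 + 4·12 + 23)/6 = 78/6 = 13; σ²_B = ((23−7)/6)² = 7.111
te_C = (10 + 4·11 + 12)/6 = 66/6 = 11; σ²_C = ((12−10)/6)² = 0.111
te_D = (4 + 4·7 + 22)/6 = 54/6 = 9; σ²_D = ((22−4)/6)² = 9.000
te_E = (2 + 4·4 + 12)/6 = 30/6 = 5; σ²_E = ((12−2)/6)² = 2.778
te_F = (7 + 4·13 + 19)/6 = 78/6 = 13; σ²_F = ((19−7)/6)² = 4.000
te_G = (8 + 4·14 + 26)/6 = 90/6 = 15; σ²_G = ((26−8)/6)² = 9.000
te_H = (11 + 4·14 + 17)/6 = 84/6 = 14; σ²_H = ((17−11)/6)² = 1.000

Forward pass:
ES_A = 0; EF_A = 7
ES_B = 0; EF_B = 13
ES_C = 0; EF_C = 11
ES_D = 11; EF_D = 11+9 = 20
ES_E = max(EF_A=7, EF_B=13) = 13; EF_E = 13+5 = 18
ES_F = max(EF_A=7, EF_B=13) = 13; EF_F = 13+13 = 26
ES_G = max(EF_C=11, EF_E=18) = 18; EF_G = 18+15 = 33
ES_H = max(EF_D=20, EF_F=26, EF_G=33) = 33; EF_H = 33+14 = 47
Expected project duration μ = 47 hours. Critical path: B → E → G → H.

Variances on critical path: σ²_B=7.111, σ²_E=2.778, σ²_G=9.000, σ²_H=1.000.
Largest is σ²_G = 9.000.

G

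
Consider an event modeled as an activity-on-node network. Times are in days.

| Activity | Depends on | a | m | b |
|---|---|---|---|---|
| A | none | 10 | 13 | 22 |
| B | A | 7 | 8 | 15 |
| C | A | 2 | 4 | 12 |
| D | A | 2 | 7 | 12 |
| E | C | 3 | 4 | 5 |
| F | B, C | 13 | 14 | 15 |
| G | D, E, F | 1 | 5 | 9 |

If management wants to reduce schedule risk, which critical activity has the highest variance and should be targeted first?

te_A = (10 + 4·13 + 22)/6 = 84/6 = 14; σ²_A = ((22−10)/6)² = 4.000
te_B = (7 + 4·8 + 15)/6 = 54/6 = 9; σ²_B = ((15−7)/6)² = 1.778
te_C = (2 + 4·4 + 12)/6 = 30/6 = 5; σ²_C = ((12−2)/6)² = 2.778
te_D = (2 + 4·7 + 12)/6 = 42/6 = 7; σ²_D = ((12−2)/6)² = 2.778
te_E = (3 + 4·4 + 5)/6 = 24/6 = 4; σ²_E = ((5−3)/6)² = 0.111
te_F = (13 + 4·14 + 15)/6 = 84/6 = 14; σ²_F = ((15−13)/6)² = 0.111
te_G = (1 + 4·5 + 9)/6 = 30/6 = 5; σ²_G = ((9−1)/6)² = 1.778

Forward pass:
ES_A = 0; EF_A = 14
ES_B = 14; EF_B = 14+9 = 23
ES_C = 14; EF_C = 14+5 = 19
ES_D = 14; EF_D = 14+7 = 21
ES_E = 19; EF_E = 19+4 = 23
ES_F = max(EF_B=23, EF_C=19) = 23; EF_F = 23+14 = 37
ES_G = max(EF_D=21, EF_E=23, EF_F=37) = 37; EF_G = 37+5 = 42
Expected project duration μ = 42 days. Critical path: A → B → F → G.

Variances on critical path: σ²_A=4.000, σ²_B=1.778, σ²_F=0.111, σ²_G=1.778.
Largest is σ²_A = 4.000.

A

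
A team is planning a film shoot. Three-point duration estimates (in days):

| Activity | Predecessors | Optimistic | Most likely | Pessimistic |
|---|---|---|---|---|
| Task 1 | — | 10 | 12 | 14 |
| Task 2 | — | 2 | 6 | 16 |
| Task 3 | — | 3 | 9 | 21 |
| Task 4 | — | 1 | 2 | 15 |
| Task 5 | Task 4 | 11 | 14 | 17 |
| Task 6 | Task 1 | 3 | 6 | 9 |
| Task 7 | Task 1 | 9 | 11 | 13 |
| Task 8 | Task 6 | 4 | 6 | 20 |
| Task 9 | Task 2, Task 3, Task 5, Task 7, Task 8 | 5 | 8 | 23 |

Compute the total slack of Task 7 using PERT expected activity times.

3 days

te_Task 1 = (10 + 4·12 + 14)/6 = 72/6 = 12
te_Task 2 = (2 + 4·6 + 16)/6 = 42/6 = 7
te_Task 3 = (3 + 4·9 + 21)/6 = 60/6 = 10
te_Task 4 = (1 + 4·2 + 15)/6 = 24/6 = 4
te_Task 5 = (11 + 4·14 + 17)/6 = 84/6 = 14
te_Task 6 = (3 + 4·6 + 9)/6 = 36/6 = 6
te_Task 7 = (9 + 4·11 + 13)/6 = 66/6 = 11
te_Task 8 = (4 + 4·6 + 20)/6 = 48/6 = 8
te_Task 9 = (5 + 4·8 + 23)/6 = 60/6 = 10

Forward pass:
ES_Task 1 = 0; EF_Task 1 = 12
ES_Task 2 = 0; EF_Task 2 = 7
ES_Task 3 = 0; EF_Task 3 = 10
ES_Task 4 = 0; EF_Task 4 = 4
ES_Task 5 = 4; EF_Task 5 = 4+14 = 18
ES_Task 6 = 12; EF_Task 6 = 12+6 = 18
ES_Task 7 = 12; EF_Task 7 = 12+11 = 23
ES_Task 8 = 18; EF_Task 8 = 18+8 = 26
ES_Task 9 = max(EF_Task 2=7, EF_Task 3=10, EF_Task 5=18, EF_Task 7=23, EF_Task 8=26) = 26; EF_Task 9 = 26+10 = 36
Expected project duration μ = 36 days. Critical path: Task 1 → Task 6 → Task 8 → Task 9.

Backward pass:
LF_Task 9 = 36; LS_Task 9 = 36−10 = 26
LF_Task 8 = LS_Task 9 = 26; LS_Task 8 = 26−8 = 18
LF_Task 7 = LS_Task 9 = 26; LS_Task 7 = 26−11 = 15
LF_Task 6 = LS_Task 8 = 18; LS_Task 6 = 18−6 = 12
LF_Task 5 = LS_Task 9 = 26; LS_Task 5 = 26−14 = 12
LF_Task 4 = LS_Task 5 = 12; LS_Task 4 = 12−4 = 8
LF_Task 3 = LS_Task 9 = 26; LS_Task 3 = 26−10 = 16
LF_Task 2 = LS_Task 9 = 26; LS_Task 2 = 26−7 = 19
LF_Task 1 = min(LS_Task 6=12, LS_Task 7=15) = 12; LS_Task 1 = 12−12 = 0
Slack_Task 7 = LS_Task 7 − ES_Task 7 = 15 − 12 = 3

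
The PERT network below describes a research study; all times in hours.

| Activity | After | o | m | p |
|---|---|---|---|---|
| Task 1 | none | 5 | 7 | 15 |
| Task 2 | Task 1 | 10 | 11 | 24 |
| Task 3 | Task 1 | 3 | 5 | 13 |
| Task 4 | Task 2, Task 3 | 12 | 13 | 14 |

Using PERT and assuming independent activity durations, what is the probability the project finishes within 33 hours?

te_Task 1 = (5 + 4·7 + 15)/6 = 48/6 = 8; σ²_Task 1 = ((15−5)/6)² = 2.778
te_Task 2 = (10 + 4·11 + 24)/6 = 78/6 = 13; σ²_Task 2 = ((24−10)/6)² = 5.444
te_Task 3 = (3 + 4·5 + 13)/6 = 36/6 = 6; σ²_Task 3 = ((13−3)/6)² = 2.778
te_Task 4 = (12 + 4·13 + 14)/6 = 78/6 = 13; σ²_Task 4 = ((14−12)/6)² = 0.111

Forward pass:
ES_Task 1 = 0; EF_Task 1 = 8
ES_Task 2 = 8; EF_Task 2 = 8+13 = 21
ES_Task 3 = 8; EF_Task 3 = 8+6 = 14
ES_Task 4 = max(EF_Task 2=21, EF_Task 3=14) = 21; EF_Task 4 = 21+13 = 34
Expected project duration μ = 34 hours. Critical path: Task 1 → Task 2 → Task 4.

Variance along critical path = 2.778 + 5.444 + 0.111 = 8.333; σ = √8.333 = 2.887 hours.
Z = (33 − 34) / 2.887 = -0.346
P(T ≤ 33) = Φ(-0.346) ≈ 0.365

0.365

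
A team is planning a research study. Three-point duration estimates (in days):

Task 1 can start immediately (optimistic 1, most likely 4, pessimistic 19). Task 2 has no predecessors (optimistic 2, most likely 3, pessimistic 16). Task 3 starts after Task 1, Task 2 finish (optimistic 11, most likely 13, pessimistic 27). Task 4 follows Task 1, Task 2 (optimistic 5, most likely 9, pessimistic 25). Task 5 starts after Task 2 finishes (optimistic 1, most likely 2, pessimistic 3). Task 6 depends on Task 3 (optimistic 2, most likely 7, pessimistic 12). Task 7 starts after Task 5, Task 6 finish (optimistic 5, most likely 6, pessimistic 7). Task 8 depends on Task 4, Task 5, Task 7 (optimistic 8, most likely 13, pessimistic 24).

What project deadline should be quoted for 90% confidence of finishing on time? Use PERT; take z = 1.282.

te_Task 1 = (1 + 4·4 + 19)/6 = 36/6 = 6; σ²_Task 1 = ((19−1)/6)² = 9.000
te_Task 2 = (2 + 4·3 + 16)/6 = 30/6 = 5; σ²_Task 2 = ((16−2)/6)² = 5.444
te_Task 3 = (11 + 4·13 + 27)/6 = 90/6 = 15; σ²_Task 3 = ((27−11)/6)² = 7.111
te_Task 4 = (5 + 4·9 + 25)/6 = 66/6 = 11; σ²_Task 4 = ((25−5)/6)² = 11.111
te_Task 5 = (1 + 4·2 + 3)/6 = 12/6 = 2; σ²_Task 5 = ((3−1)/6)² = 0.111
te_Task 6 = (2 + 4·7 + 12)/6 = 42/6 = 7; σ²_Task 6 = ((12−2)/6)² = 2.778
te_Task 7 = (5 + 4·6 + 7)/6 = 36/6 = 6; σ²_Task 7 = ((7−5)/6)² = 0.111
te_Task 8 = (8 + 4·13 + 24)/6 = 84/6 = 14; σ²_Task 8 = ((24−8)/6)² = 7.111

Forward pass:
ES_Task 1 = 0; EF_Task 1 = 6
ES_Task 2 = 0; EF_Task 2 = 5
ES_Task 3 = max(EF_Task 1=6, EF_Task 2=5) = 6; EF_Task 3 = 6+15 = 21
ES_Task 4 = max(EF_Task 1=6, EF_Task 2=5) = 6; EF_Task 4 = 6+11 = 17
ES_Task 5 = 5; EF_Task 5 = 5+2 = 7
ES_Task 6 = 21; EF_Task 6 = 21+7 = 28
ES_Task 7 = max(EF_Task 5=7, EF_Task 6=28) = 28; EF_Task 7 = 28+6 = 34
ES_Task 8 = max(EF_Task 4=17, EF_Task 5=7, EF_Task 7=34) = 34; EF_Task 8 = 34+14 = 48
Expected project duration μ = 48 days. Critical path: Task 1 → Task 3 → Task 6 → Task 7 → Task 8.

Variance along critical path = 9.000 + 7.111 + 2.778 + 0.111 + 7.111 = 26.111; σ = 5.110 days.
D = μ + z·σ = 48 + 1.282·5.110 = 54.6 days

54.6 days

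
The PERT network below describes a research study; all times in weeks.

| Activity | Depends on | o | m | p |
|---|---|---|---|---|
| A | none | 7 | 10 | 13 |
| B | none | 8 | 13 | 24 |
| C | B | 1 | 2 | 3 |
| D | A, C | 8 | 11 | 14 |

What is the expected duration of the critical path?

27 weeks

te_A = (7 + 4·10 + 13)/6 = 60/6 = 10
te_B = (8 + 4·13 + 24)/6 = 84/6 = 14
te_C = (1 + 4·2 + 3)/6 = 12/6 = 2
te_D = (8 + 4·11 + 14)/6 = 66/6 = 11

Forward pass:
ES_A = 0; EF_A = 10
ES_B = 0; EF_B = 14
ES_C = 14; EF_C = 14+2 = 16
ES_D = max(EF_A=10, EF_C=16) = 16; EF_D = 16+11 = 27
Expected project duration μ = 27 weeks. Critical path: B → C → D.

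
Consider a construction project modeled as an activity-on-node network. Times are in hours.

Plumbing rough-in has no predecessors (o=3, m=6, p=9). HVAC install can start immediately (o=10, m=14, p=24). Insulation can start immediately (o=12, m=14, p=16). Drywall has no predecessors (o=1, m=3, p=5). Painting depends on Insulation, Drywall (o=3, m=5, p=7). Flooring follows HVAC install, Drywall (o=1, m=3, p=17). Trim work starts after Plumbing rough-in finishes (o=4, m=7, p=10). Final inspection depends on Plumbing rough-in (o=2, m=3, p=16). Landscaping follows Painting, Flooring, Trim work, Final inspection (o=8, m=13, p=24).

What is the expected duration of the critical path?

te_Plumbing rough-in = (3 + 4·6 + 9)/6 = 36/6 = 6
te_HVAC install = (10 + 4·14 + 24)/6 = 90/6 = 15
te_Insulation = (12 + 4·14 + 16)/6 = 84/6 = 14
te_Drywall = (1 + 4·3 + 5)/6 = 18/6 = 3
te_Painting = (3 + 4·5 + 7)/6 = 30/6 = 5
te_Flooring = (1 + 4·3 + 17)/6 = 30/6 = 5
te_Trim work = (4 + 4·7 + 10)/6 = 42/6 = 7
te_Final inspection = (2 + 4·3 + 16)/6 = 30/6 = 5
te_Landscaping = (8 + 4·13 + 24)/6 = 84/6 = 14

Forward pass:
ES_Plumbing rough-in = 0; EF_Plumbing rough-in = 6
ES_HVAC install = 0; EF_HVAC install = 15
ES_Insulation = 0; EF_Insulation = 14
ES_Drywall = 0; EF_Drywall = 3
ES_Painting = max(EF_Insulation=14, EF_Drywall=3) = 14; EF_Painting = 14+5 = 19
ES_Flooring = max(EF_HVAC install=15, EF_Drywall=3) = 15; EF_Flooring = 15+5 = 20
ES_Trim work = 6; EF_Trim work = 6+7 = 13
ES_Final inspection = 6; EF_Final inspection = 6+5 = 11
ES_Landscaping = max(EF_Painting=19, EF_Flooring=20, EF_Trim work=13, EF_Final inspection=11) = 20; EF_Landscaping = 20+14 = 34
Expected project duration μ = 34 hours. Critical path: HVAC install → Flooring → Landscaping.

34 hours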